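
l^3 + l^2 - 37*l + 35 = (l - 5)*(l - 1)*(l + 7)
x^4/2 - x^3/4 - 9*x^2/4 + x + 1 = (x/2 + 1)*(x - 2)*(x - 1)*(x + 1/2)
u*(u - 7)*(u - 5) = u^3 - 12*u^2 + 35*u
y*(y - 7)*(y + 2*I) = y^3 - 7*y^2 + 2*I*y^2 - 14*I*y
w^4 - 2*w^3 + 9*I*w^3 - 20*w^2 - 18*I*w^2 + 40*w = w*(w - 2)*(w + 4*I)*(w + 5*I)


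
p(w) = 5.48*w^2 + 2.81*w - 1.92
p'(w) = 10.96*w + 2.81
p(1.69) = 18.48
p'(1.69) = 21.33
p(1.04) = 6.93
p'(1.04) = 14.21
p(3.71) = 83.93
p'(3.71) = 43.47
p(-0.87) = -0.22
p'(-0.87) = -6.73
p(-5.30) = 137.12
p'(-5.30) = -55.28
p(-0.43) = -2.12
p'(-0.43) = -1.90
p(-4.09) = 78.26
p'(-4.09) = -42.02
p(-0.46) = -2.05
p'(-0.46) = -2.23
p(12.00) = 820.92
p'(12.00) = 134.33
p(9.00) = 467.25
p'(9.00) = 101.45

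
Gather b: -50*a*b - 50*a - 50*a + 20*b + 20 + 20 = -100*a + b*(20 - 50*a) + 40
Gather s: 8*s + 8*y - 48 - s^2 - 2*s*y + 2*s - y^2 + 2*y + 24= -s^2 + s*(10 - 2*y) - y^2 + 10*y - 24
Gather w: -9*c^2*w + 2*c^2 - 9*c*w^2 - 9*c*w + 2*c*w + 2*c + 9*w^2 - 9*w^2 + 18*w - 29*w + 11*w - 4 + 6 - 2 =2*c^2 - 9*c*w^2 + 2*c + w*(-9*c^2 - 7*c)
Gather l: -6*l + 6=6 - 6*l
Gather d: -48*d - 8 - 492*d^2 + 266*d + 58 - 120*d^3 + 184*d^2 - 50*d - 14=-120*d^3 - 308*d^2 + 168*d + 36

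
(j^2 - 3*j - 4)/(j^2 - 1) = (j - 4)/(j - 1)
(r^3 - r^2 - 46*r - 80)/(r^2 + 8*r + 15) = (r^2 - 6*r - 16)/(r + 3)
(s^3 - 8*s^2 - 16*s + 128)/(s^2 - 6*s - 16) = (s^2 - 16)/(s + 2)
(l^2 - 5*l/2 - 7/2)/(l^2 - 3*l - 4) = (l - 7/2)/(l - 4)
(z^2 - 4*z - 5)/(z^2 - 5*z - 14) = (-z^2 + 4*z + 5)/(-z^2 + 5*z + 14)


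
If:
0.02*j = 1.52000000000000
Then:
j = 76.00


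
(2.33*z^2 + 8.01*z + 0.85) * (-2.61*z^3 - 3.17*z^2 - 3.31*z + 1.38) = -6.0813*z^5 - 28.2922*z^4 - 35.3225*z^3 - 25.9922*z^2 + 8.2403*z + 1.173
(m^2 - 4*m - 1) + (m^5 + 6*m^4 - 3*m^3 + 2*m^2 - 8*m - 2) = m^5 + 6*m^4 - 3*m^3 + 3*m^2 - 12*m - 3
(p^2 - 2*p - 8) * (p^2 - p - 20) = p^4 - 3*p^3 - 26*p^2 + 48*p + 160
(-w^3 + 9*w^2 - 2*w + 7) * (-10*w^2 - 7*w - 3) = 10*w^5 - 83*w^4 - 40*w^3 - 83*w^2 - 43*w - 21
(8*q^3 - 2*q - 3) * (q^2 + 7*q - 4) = 8*q^5 + 56*q^4 - 34*q^3 - 17*q^2 - 13*q + 12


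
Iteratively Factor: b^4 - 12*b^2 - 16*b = (b - 4)*(b^3 + 4*b^2 + 4*b) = (b - 4)*(b + 2)*(b^2 + 2*b) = (b - 4)*(b + 2)^2*(b)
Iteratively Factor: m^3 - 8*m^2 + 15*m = (m - 5)*(m^2 - 3*m) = m*(m - 5)*(m - 3)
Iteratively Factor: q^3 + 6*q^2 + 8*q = (q + 4)*(q^2 + 2*q) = (q + 2)*(q + 4)*(q)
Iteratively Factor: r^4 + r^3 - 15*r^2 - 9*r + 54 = (r - 3)*(r^3 + 4*r^2 - 3*r - 18) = (r - 3)*(r - 2)*(r^2 + 6*r + 9) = (r - 3)*(r - 2)*(r + 3)*(r + 3)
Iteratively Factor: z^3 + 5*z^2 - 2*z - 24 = (z - 2)*(z^2 + 7*z + 12) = (z - 2)*(z + 3)*(z + 4)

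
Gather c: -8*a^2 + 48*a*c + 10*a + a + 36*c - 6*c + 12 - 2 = -8*a^2 + 11*a + c*(48*a + 30) + 10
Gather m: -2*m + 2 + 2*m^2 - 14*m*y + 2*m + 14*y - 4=2*m^2 - 14*m*y + 14*y - 2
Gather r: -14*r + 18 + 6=24 - 14*r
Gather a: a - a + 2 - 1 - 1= 0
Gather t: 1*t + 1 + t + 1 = 2*t + 2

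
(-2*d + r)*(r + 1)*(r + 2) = -2*d*r^2 - 6*d*r - 4*d + r^3 + 3*r^2 + 2*r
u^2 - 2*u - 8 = (u - 4)*(u + 2)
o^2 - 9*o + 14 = (o - 7)*(o - 2)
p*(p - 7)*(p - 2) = p^3 - 9*p^2 + 14*p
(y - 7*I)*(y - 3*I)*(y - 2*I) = y^3 - 12*I*y^2 - 41*y + 42*I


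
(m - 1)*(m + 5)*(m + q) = m^3 + m^2*q + 4*m^2 + 4*m*q - 5*m - 5*q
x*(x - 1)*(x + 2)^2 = x^4 + 3*x^3 - 4*x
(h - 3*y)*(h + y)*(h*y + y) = h^3*y - 2*h^2*y^2 + h^2*y - 3*h*y^3 - 2*h*y^2 - 3*y^3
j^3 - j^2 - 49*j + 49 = (j - 7)*(j - 1)*(j + 7)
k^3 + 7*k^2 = k^2*(k + 7)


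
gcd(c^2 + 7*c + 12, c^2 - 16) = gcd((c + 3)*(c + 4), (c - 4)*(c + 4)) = c + 4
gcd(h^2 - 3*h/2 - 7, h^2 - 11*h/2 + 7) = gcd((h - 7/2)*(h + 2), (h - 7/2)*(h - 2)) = h - 7/2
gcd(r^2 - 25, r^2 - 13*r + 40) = r - 5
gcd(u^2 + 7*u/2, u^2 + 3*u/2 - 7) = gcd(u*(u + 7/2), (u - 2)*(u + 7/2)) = u + 7/2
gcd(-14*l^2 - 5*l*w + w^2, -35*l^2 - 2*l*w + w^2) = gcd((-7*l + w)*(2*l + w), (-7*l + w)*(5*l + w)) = -7*l + w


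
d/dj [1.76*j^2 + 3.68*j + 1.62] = 3.52*j + 3.68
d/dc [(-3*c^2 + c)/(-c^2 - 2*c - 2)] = (7*c^2 + 12*c - 2)/(c^4 + 4*c^3 + 8*c^2 + 8*c + 4)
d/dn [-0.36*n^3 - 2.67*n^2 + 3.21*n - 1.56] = -1.08*n^2 - 5.34*n + 3.21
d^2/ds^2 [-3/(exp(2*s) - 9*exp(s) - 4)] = 3*(2*(2*exp(s) - 9)^2*exp(s) + (4*exp(s) - 9)*(-exp(2*s) + 9*exp(s) + 4))*exp(s)/(-exp(2*s) + 9*exp(s) + 4)^3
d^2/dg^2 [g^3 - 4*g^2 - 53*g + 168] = 6*g - 8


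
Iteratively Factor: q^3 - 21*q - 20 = (q + 1)*(q^2 - q - 20) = (q + 1)*(q + 4)*(q - 5)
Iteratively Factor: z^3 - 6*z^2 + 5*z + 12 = (z + 1)*(z^2 - 7*z + 12) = (z - 3)*(z + 1)*(z - 4)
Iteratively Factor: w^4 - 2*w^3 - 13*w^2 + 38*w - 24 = (w - 1)*(w^3 - w^2 - 14*w + 24) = (w - 3)*(w - 1)*(w^2 + 2*w - 8) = (w - 3)*(w - 1)*(w + 4)*(w - 2)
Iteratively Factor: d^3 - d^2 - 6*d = (d + 2)*(d^2 - 3*d) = d*(d + 2)*(d - 3)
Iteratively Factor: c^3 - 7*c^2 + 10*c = (c)*(c^2 - 7*c + 10) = c*(c - 5)*(c - 2)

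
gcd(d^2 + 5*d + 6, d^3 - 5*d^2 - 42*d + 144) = 1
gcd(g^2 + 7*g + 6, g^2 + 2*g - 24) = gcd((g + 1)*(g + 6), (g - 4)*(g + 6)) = g + 6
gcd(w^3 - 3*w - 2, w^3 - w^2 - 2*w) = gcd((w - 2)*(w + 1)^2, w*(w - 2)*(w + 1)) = w^2 - w - 2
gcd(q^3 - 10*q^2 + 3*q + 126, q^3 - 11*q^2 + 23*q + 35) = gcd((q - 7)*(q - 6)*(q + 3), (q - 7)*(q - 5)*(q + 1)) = q - 7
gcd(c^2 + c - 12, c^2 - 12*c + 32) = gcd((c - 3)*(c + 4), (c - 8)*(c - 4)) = 1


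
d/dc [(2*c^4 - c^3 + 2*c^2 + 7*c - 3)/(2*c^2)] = (4*c^4 - c^3 - 7*c + 6)/(2*c^3)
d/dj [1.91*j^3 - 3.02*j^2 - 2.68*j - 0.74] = 5.73*j^2 - 6.04*j - 2.68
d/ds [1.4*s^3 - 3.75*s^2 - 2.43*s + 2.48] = 4.2*s^2 - 7.5*s - 2.43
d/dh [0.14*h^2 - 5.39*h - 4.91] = 0.28*h - 5.39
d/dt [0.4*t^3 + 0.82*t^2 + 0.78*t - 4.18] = 1.2*t^2 + 1.64*t + 0.78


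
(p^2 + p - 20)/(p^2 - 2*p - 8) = (p + 5)/(p + 2)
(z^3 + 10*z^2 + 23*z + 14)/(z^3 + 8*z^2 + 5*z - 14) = (z + 1)/(z - 1)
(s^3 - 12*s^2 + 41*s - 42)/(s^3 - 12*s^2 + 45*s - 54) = (s^2 - 9*s + 14)/(s^2 - 9*s + 18)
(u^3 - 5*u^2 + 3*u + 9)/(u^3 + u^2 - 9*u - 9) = (u - 3)/(u + 3)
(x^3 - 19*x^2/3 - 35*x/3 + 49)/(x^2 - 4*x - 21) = x - 7/3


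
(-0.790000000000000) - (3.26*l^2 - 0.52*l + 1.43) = -3.26*l^2 + 0.52*l - 2.22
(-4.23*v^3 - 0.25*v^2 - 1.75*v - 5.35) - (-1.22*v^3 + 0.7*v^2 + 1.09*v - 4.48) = -3.01*v^3 - 0.95*v^2 - 2.84*v - 0.869999999999999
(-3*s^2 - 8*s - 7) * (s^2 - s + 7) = -3*s^4 - 5*s^3 - 20*s^2 - 49*s - 49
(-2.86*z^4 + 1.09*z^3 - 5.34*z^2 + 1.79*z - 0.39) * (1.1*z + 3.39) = -3.146*z^5 - 8.4964*z^4 - 2.1789*z^3 - 16.1336*z^2 + 5.6391*z - 1.3221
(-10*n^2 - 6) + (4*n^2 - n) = -6*n^2 - n - 6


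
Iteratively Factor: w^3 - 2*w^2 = (w)*(w^2 - 2*w) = w^2*(w - 2)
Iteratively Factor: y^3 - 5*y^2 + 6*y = (y)*(y^2 - 5*y + 6) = y*(y - 2)*(y - 3)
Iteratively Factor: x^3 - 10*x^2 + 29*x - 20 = (x - 5)*(x^2 - 5*x + 4) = (x - 5)*(x - 1)*(x - 4)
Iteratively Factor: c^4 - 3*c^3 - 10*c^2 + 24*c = (c)*(c^3 - 3*c^2 - 10*c + 24) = c*(c - 4)*(c^2 + c - 6) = c*(c - 4)*(c - 2)*(c + 3)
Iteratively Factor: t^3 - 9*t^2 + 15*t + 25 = (t + 1)*(t^2 - 10*t + 25) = (t - 5)*(t + 1)*(t - 5)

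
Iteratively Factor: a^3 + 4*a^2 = (a + 4)*(a^2) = a*(a + 4)*(a)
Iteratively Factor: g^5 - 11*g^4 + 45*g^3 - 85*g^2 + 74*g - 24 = (g - 2)*(g^4 - 9*g^3 + 27*g^2 - 31*g + 12) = (g - 3)*(g - 2)*(g^3 - 6*g^2 + 9*g - 4) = (g - 4)*(g - 3)*(g - 2)*(g^2 - 2*g + 1) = (g - 4)*(g - 3)*(g - 2)*(g - 1)*(g - 1)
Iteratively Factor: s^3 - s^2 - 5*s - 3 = (s + 1)*(s^2 - 2*s - 3) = (s + 1)^2*(s - 3)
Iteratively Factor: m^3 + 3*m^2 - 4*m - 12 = (m + 3)*(m^2 - 4) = (m + 2)*(m + 3)*(m - 2)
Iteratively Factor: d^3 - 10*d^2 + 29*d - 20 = (d - 5)*(d^2 - 5*d + 4) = (d - 5)*(d - 4)*(d - 1)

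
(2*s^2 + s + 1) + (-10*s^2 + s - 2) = -8*s^2 + 2*s - 1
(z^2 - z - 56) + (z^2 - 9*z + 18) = 2*z^2 - 10*z - 38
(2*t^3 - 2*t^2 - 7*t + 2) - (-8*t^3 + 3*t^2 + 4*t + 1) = 10*t^3 - 5*t^2 - 11*t + 1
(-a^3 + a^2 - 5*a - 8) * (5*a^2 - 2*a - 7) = -5*a^5 + 7*a^4 - 20*a^3 - 37*a^2 + 51*a + 56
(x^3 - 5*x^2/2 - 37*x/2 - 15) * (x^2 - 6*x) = x^5 - 17*x^4/2 - 7*x^3/2 + 96*x^2 + 90*x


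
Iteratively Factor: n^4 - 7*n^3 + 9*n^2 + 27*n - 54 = (n - 3)*(n^3 - 4*n^2 - 3*n + 18) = (n - 3)^2*(n^2 - n - 6) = (n - 3)^2*(n + 2)*(n - 3)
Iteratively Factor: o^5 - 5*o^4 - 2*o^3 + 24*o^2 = (o)*(o^4 - 5*o^3 - 2*o^2 + 24*o) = o^2*(o^3 - 5*o^2 - 2*o + 24) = o^2*(o + 2)*(o^2 - 7*o + 12) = o^2*(o - 3)*(o + 2)*(o - 4)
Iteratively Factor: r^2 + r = (r)*(r + 1)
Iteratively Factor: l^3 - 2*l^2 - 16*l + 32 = (l - 2)*(l^2 - 16) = (l - 4)*(l - 2)*(l + 4)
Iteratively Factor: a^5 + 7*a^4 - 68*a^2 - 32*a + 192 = (a + 4)*(a^4 + 3*a^3 - 12*a^2 - 20*a + 48) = (a + 4)^2*(a^3 - a^2 - 8*a + 12) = (a + 3)*(a + 4)^2*(a^2 - 4*a + 4) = (a - 2)*(a + 3)*(a + 4)^2*(a - 2)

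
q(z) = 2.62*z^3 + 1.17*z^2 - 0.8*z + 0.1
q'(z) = 7.86*z^2 + 2.34*z - 0.8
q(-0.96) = -0.37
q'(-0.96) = 4.20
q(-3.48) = -93.36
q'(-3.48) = 86.24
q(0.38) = 0.11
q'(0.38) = 1.22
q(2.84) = 67.28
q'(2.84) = 69.24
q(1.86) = 19.52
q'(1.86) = 30.74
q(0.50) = 0.32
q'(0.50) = 2.34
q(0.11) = 0.03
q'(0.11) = -0.45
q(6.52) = 770.80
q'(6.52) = 348.59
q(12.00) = 4686.34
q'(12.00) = 1159.12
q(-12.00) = -4349.18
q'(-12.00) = 1102.96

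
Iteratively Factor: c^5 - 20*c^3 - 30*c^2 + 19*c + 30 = (c + 3)*(c^4 - 3*c^3 - 11*c^2 + 3*c + 10) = (c - 1)*(c + 3)*(c^3 - 2*c^2 - 13*c - 10) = (c - 1)*(c + 2)*(c + 3)*(c^2 - 4*c - 5) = (c - 1)*(c + 1)*(c + 2)*(c + 3)*(c - 5)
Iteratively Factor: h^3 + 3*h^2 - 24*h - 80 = (h + 4)*(h^2 - h - 20) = (h - 5)*(h + 4)*(h + 4)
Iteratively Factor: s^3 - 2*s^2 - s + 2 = (s + 1)*(s^2 - 3*s + 2) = (s - 2)*(s + 1)*(s - 1)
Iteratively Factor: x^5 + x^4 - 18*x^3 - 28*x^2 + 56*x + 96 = (x - 4)*(x^4 + 5*x^3 + 2*x^2 - 20*x - 24) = (x - 4)*(x - 2)*(x^3 + 7*x^2 + 16*x + 12) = (x - 4)*(x - 2)*(x + 3)*(x^2 + 4*x + 4) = (x - 4)*(x - 2)*(x + 2)*(x + 3)*(x + 2)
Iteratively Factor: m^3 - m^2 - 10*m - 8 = (m - 4)*(m^2 + 3*m + 2) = (m - 4)*(m + 2)*(m + 1)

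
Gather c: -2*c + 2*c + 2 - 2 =0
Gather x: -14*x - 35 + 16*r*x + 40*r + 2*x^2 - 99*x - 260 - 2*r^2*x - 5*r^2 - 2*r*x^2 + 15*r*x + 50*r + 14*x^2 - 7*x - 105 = -5*r^2 + 90*r + x^2*(16 - 2*r) + x*(-2*r^2 + 31*r - 120) - 400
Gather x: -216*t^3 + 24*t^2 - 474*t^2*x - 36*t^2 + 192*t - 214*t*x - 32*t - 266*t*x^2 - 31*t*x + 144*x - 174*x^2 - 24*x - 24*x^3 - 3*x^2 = -216*t^3 - 12*t^2 + 160*t - 24*x^3 + x^2*(-266*t - 177) + x*(-474*t^2 - 245*t + 120)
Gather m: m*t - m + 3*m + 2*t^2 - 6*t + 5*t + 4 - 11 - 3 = m*(t + 2) + 2*t^2 - t - 10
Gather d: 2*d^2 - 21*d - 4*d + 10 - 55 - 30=2*d^2 - 25*d - 75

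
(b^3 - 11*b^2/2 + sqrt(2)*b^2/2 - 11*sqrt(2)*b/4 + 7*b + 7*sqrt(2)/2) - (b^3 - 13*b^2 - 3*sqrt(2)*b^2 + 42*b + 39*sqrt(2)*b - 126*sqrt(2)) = 7*sqrt(2)*b^2/2 + 15*b^2/2 - 167*sqrt(2)*b/4 - 35*b + 259*sqrt(2)/2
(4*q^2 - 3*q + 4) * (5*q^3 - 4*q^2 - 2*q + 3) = 20*q^5 - 31*q^4 + 24*q^3 + 2*q^2 - 17*q + 12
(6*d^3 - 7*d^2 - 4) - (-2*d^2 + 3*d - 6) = 6*d^3 - 5*d^2 - 3*d + 2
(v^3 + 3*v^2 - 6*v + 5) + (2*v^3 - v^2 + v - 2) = 3*v^3 + 2*v^2 - 5*v + 3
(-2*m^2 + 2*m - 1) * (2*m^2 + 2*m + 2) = -4*m^4 - 2*m^2 + 2*m - 2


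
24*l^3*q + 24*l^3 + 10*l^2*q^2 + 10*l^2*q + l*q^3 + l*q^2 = (4*l + q)*(6*l + q)*(l*q + l)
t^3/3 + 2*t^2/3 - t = t*(t/3 + 1)*(t - 1)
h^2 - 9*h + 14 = (h - 7)*(h - 2)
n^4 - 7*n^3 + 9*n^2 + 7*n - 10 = (n - 5)*(n - 2)*(n - 1)*(n + 1)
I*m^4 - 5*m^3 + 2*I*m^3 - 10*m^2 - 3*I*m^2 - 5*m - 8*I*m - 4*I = (m + 1)*(m + I)*(m + 4*I)*(I*m + I)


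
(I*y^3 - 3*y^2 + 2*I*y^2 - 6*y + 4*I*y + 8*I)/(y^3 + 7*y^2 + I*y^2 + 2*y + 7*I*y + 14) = (I*y^2 + 2*y*(-2 + I) - 8)/(y^2 + y*(7 + 2*I) + 14*I)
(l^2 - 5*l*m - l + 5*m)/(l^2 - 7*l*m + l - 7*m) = (l^2 - 5*l*m - l + 5*m)/(l^2 - 7*l*m + l - 7*m)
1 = 1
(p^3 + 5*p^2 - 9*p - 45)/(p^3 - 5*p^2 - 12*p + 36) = (p^2 + 2*p - 15)/(p^2 - 8*p + 12)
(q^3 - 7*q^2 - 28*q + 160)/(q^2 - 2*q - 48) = (q^2 + q - 20)/(q + 6)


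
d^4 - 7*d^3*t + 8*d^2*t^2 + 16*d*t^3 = d*(d - 4*t)^2*(d + t)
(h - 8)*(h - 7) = h^2 - 15*h + 56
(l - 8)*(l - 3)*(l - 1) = l^3 - 12*l^2 + 35*l - 24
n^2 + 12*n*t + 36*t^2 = (n + 6*t)^2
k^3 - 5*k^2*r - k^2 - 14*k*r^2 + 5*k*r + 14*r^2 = (k - 1)*(k - 7*r)*(k + 2*r)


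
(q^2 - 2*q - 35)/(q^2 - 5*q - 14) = (q + 5)/(q + 2)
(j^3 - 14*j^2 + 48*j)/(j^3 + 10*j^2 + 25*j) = (j^2 - 14*j + 48)/(j^2 + 10*j + 25)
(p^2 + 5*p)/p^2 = (p + 5)/p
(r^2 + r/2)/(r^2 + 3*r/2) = (2*r + 1)/(2*r + 3)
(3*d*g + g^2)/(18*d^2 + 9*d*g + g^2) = g/(6*d + g)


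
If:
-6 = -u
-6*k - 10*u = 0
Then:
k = -10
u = 6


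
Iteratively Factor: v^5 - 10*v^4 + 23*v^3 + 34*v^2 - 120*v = (v - 4)*(v^4 - 6*v^3 - v^2 + 30*v) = (v - 5)*(v - 4)*(v^3 - v^2 - 6*v) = (v - 5)*(v - 4)*(v - 3)*(v^2 + 2*v) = (v - 5)*(v - 4)*(v - 3)*(v + 2)*(v)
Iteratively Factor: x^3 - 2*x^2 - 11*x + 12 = (x - 1)*(x^2 - x - 12) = (x - 4)*(x - 1)*(x + 3)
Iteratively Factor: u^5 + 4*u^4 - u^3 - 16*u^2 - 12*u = (u)*(u^4 + 4*u^3 - u^2 - 16*u - 12) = u*(u + 2)*(u^3 + 2*u^2 - 5*u - 6) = u*(u + 1)*(u + 2)*(u^2 + u - 6) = u*(u - 2)*(u + 1)*(u + 2)*(u + 3)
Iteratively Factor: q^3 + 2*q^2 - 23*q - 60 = (q + 4)*(q^2 - 2*q - 15) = (q - 5)*(q + 4)*(q + 3)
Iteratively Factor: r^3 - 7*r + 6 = (r - 2)*(r^2 + 2*r - 3) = (r - 2)*(r - 1)*(r + 3)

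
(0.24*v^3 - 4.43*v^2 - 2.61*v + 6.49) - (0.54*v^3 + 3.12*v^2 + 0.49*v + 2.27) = -0.3*v^3 - 7.55*v^2 - 3.1*v + 4.22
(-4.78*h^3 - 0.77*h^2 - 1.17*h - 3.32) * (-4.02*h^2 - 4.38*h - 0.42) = 19.2156*h^5 + 24.0318*h^4 + 10.0836*h^3 + 18.7944*h^2 + 15.033*h + 1.3944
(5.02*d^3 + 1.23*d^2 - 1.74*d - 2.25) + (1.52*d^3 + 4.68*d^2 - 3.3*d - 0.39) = 6.54*d^3 + 5.91*d^2 - 5.04*d - 2.64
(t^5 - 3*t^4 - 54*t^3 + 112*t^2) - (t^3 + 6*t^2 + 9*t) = t^5 - 3*t^4 - 55*t^3 + 106*t^2 - 9*t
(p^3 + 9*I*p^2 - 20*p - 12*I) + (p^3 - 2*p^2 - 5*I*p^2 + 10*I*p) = 2*p^3 - 2*p^2 + 4*I*p^2 - 20*p + 10*I*p - 12*I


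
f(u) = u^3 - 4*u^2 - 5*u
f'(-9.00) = 310.00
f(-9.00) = -1008.00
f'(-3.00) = 46.00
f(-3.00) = -48.00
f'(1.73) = -9.86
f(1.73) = -15.44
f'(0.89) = -9.74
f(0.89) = -6.91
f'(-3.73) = 66.58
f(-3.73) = -88.90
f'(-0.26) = -2.72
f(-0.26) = 1.01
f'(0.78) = -9.41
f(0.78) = -5.86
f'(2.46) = -6.53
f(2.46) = -21.62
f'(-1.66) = 16.55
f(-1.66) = -7.30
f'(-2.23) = 27.76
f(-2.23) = -19.83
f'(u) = 3*u^2 - 8*u - 5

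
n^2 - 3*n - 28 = (n - 7)*(n + 4)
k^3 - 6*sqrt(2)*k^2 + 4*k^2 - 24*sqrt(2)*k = k*(k + 4)*(k - 6*sqrt(2))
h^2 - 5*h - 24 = (h - 8)*(h + 3)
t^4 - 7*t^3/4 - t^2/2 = t^2*(t - 2)*(t + 1/4)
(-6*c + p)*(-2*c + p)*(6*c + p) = 72*c^3 - 36*c^2*p - 2*c*p^2 + p^3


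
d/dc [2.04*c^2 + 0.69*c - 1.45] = 4.08*c + 0.69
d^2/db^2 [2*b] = 0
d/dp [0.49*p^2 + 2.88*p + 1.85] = 0.98*p + 2.88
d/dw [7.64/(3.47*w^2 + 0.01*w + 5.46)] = (-53.0216*w - 0.0764)/(3.47*w^2 + 0.01*w + 5.46)^2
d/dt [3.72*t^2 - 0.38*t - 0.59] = 7.44*t - 0.38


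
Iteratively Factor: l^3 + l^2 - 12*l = (l - 3)*(l^2 + 4*l) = l*(l - 3)*(l + 4)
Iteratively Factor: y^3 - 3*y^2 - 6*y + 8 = (y - 1)*(y^2 - 2*y - 8) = (y - 1)*(y + 2)*(y - 4)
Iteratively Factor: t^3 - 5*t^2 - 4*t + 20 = (t - 5)*(t^2 - 4) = (t - 5)*(t + 2)*(t - 2)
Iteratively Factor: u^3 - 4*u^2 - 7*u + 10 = (u - 5)*(u^2 + u - 2) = (u - 5)*(u - 1)*(u + 2)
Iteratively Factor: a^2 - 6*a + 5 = (a - 5)*(a - 1)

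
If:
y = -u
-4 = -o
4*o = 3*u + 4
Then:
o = 4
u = 4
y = -4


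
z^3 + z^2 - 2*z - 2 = (z + 1)*(z - sqrt(2))*(z + sqrt(2))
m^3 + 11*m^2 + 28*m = m*(m + 4)*(m + 7)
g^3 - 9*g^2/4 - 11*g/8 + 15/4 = (g - 2)*(g - 3/2)*(g + 5/4)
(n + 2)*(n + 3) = n^2 + 5*n + 6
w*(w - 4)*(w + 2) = w^3 - 2*w^2 - 8*w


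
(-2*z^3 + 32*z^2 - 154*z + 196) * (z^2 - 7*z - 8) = -2*z^5 + 46*z^4 - 362*z^3 + 1018*z^2 - 140*z - 1568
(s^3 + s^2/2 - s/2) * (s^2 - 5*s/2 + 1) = s^5 - 2*s^4 - 3*s^3/4 + 7*s^2/4 - s/2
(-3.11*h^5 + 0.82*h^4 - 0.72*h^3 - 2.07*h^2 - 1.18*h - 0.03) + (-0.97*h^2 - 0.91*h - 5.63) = -3.11*h^5 + 0.82*h^4 - 0.72*h^3 - 3.04*h^2 - 2.09*h - 5.66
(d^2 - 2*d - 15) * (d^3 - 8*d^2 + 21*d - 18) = d^5 - 10*d^4 + 22*d^3 + 60*d^2 - 279*d + 270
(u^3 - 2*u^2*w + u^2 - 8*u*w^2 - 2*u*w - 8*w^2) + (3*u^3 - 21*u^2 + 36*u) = 4*u^3 - 2*u^2*w - 20*u^2 - 8*u*w^2 - 2*u*w + 36*u - 8*w^2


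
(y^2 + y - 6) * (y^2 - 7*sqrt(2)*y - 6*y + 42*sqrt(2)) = y^4 - 7*sqrt(2)*y^3 - 5*y^3 - 12*y^2 + 35*sqrt(2)*y^2 + 36*y + 84*sqrt(2)*y - 252*sqrt(2)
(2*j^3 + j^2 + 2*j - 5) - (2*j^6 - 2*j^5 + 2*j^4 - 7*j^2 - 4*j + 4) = -2*j^6 + 2*j^5 - 2*j^4 + 2*j^3 + 8*j^2 + 6*j - 9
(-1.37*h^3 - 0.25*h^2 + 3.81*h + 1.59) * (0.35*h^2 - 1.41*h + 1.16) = -0.4795*h^5 + 1.8442*h^4 + 0.0967999999999999*h^3 - 5.1056*h^2 + 2.1777*h + 1.8444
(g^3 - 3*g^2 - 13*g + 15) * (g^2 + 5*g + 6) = g^5 + 2*g^4 - 22*g^3 - 68*g^2 - 3*g + 90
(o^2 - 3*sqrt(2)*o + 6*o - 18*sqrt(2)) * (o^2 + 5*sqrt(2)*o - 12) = o^4 + 2*sqrt(2)*o^3 + 6*o^3 - 42*o^2 + 12*sqrt(2)*o^2 - 252*o + 36*sqrt(2)*o + 216*sqrt(2)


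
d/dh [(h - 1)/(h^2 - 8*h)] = (-h^2 + 2*h - 8)/(h^2*(h^2 - 16*h + 64))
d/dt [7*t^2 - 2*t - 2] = 14*t - 2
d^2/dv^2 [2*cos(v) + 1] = -2*cos(v)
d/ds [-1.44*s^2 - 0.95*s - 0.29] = -2.88*s - 0.95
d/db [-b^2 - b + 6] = -2*b - 1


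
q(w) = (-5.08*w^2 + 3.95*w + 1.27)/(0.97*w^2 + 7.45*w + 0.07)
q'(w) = (3.95 - 10.16*w)/(0.97*w^2 + 7.45*w + 0.07) + (-1.94*w - 7.45)*(-5.08*w^2 + 3.95*w + 1.27)/(0.97*w^2 + 7.45*w + 0.07)^2 = (-41.6775*w^2 - 3.175*w - 9.185)/(0.9409*w^4 + 14.453*w^3 + 55.6383*w^2 + 1.043*w + 0.0049)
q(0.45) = 0.56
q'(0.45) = -1.45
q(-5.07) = 11.70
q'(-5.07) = -6.53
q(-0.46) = 0.51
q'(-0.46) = -1.67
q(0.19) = 1.21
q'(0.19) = -4.88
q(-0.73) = 0.89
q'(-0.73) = -1.24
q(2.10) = -0.64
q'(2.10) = -0.50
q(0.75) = 0.22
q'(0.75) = -0.91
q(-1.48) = 1.78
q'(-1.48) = -1.23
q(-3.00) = 4.15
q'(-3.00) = -2.04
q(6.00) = -1.98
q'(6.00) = -0.24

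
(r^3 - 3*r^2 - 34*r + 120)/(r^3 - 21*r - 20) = (r^2 + 2*r - 24)/(r^2 + 5*r + 4)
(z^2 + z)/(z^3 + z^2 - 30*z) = (z + 1)/(z^2 + z - 30)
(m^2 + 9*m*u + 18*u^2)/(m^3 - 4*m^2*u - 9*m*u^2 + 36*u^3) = (m + 6*u)/(m^2 - 7*m*u + 12*u^2)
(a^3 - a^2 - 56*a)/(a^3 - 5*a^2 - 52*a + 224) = a/(a - 4)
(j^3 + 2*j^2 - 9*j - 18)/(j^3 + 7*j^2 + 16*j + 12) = (j - 3)/(j + 2)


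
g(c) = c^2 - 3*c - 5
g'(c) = 2*c - 3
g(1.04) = -7.04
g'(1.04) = -0.92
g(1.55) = -7.25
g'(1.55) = 0.10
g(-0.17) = -4.46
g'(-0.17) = -3.34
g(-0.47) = -3.37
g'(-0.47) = -3.94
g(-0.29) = -4.05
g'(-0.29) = -3.58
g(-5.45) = 41.05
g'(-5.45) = -13.90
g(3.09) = -4.72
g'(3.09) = 3.18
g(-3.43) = 17.05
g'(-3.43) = -9.86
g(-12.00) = 175.00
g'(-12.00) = -27.00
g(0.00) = -5.00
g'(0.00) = -3.00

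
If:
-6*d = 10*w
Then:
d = -5*w/3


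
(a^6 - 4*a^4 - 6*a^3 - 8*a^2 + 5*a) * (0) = 0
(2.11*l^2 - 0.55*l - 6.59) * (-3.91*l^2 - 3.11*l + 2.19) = -8.2501*l^4 - 4.4116*l^3 + 32.0983*l^2 + 19.2904*l - 14.4321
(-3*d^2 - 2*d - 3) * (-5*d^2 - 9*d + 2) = 15*d^4 + 37*d^3 + 27*d^2 + 23*d - 6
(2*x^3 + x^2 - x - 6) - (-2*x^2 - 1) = 2*x^3 + 3*x^2 - x - 5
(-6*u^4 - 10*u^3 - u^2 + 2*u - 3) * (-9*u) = 54*u^5 + 90*u^4 + 9*u^3 - 18*u^2 + 27*u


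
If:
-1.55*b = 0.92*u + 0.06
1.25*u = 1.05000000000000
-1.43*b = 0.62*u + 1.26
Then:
No Solution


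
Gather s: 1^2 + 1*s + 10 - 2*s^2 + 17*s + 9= -2*s^2 + 18*s + 20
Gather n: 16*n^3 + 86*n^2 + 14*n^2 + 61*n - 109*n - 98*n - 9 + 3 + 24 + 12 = 16*n^3 + 100*n^2 - 146*n + 30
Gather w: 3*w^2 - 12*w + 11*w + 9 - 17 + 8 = 3*w^2 - w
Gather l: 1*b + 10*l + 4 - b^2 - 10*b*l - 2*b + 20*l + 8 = -b^2 - b + l*(30 - 10*b) + 12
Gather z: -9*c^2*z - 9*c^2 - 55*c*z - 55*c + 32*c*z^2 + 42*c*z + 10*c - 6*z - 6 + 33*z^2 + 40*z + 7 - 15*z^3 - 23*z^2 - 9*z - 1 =-9*c^2 - 45*c - 15*z^3 + z^2*(32*c + 10) + z*(-9*c^2 - 13*c + 25)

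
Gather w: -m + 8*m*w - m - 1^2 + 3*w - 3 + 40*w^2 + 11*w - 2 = -2*m + 40*w^2 + w*(8*m + 14) - 6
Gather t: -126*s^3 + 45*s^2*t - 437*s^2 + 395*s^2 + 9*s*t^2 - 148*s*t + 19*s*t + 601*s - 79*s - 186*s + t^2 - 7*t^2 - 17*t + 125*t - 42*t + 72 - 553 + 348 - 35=-126*s^3 - 42*s^2 + 336*s + t^2*(9*s - 6) + t*(45*s^2 - 129*s + 66) - 168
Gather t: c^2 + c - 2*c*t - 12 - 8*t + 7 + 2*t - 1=c^2 + c + t*(-2*c - 6) - 6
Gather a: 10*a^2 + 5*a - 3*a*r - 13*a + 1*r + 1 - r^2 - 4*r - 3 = 10*a^2 + a*(-3*r - 8) - r^2 - 3*r - 2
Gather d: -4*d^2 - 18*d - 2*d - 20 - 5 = -4*d^2 - 20*d - 25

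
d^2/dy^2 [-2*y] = 0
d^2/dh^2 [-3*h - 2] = 0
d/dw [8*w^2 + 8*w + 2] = 16*w + 8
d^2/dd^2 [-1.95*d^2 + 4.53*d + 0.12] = -3.90000000000000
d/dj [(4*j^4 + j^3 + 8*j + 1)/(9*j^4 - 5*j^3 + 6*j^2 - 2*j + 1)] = (-29*j^6 + 48*j^5 - 234*j^4 + 56*j^3 - 30*j^2 - 12*j + 10)/(81*j^8 - 90*j^7 + 133*j^6 - 96*j^5 + 74*j^4 - 34*j^3 + 16*j^2 - 4*j + 1)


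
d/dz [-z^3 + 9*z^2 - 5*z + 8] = -3*z^2 + 18*z - 5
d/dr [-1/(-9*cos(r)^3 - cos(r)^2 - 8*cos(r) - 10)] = (27*cos(r)^2 + 2*cos(r) + 8)*sin(r)/(9*cos(r)^3 + cos(r)^2 + 8*cos(r) + 10)^2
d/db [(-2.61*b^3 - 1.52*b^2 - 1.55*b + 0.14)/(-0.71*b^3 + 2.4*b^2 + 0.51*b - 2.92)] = (-7.3432*b^4 - 4.8632*b^3 + 26.1066*b^2 + 8.2048*b + 4.4546)/(0.5041*b^6 - 3.408*b^5 + 5.0358*b^4 + 6.5944*b^3 - 13.7559*b^2 - 2.9784*b + 8.5264)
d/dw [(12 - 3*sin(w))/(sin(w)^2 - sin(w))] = 3*(cos(w) - 8/tan(w) + 4*cos(w)/sin(w)^2)/(sin(w) - 1)^2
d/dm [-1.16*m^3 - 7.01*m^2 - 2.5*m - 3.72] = -3.48*m^2 - 14.02*m - 2.5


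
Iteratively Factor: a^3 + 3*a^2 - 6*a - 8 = (a - 2)*(a^2 + 5*a + 4) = (a - 2)*(a + 4)*(a + 1)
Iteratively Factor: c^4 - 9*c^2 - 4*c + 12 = (c - 1)*(c^3 + c^2 - 8*c - 12) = (c - 1)*(c + 2)*(c^2 - c - 6) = (c - 1)*(c + 2)^2*(c - 3)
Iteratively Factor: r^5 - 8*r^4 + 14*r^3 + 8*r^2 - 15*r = (r - 1)*(r^4 - 7*r^3 + 7*r^2 + 15*r) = (r - 5)*(r - 1)*(r^3 - 2*r^2 - 3*r) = (r - 5)*(r - 1)*(r + 1)*(r^2 - 3*r) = (r - 5)*(r - 3)*(r - 1)*(r + 1)*(r)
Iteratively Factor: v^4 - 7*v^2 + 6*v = (v + 3)*(v^3 - 3*v^2 + 2*v) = v*(v + 3)*(v^2 - 3*v + 2) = v*(v - 2)*(v + 3)*(v - 1)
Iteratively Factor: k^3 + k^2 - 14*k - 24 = (k - 4)*(k^2 + 5*k + 6) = (k - 4)*(k + 3)*(k + 2)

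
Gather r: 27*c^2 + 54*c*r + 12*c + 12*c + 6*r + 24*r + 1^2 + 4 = 27*c^2 + 24*c + r*(54*c + 30) + 5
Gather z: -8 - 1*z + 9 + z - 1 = 0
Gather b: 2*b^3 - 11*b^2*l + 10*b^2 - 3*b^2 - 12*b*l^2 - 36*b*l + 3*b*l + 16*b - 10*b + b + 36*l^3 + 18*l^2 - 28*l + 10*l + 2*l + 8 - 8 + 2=2*b^3 + b^2*(7 - 11*l) + b*(-12*l^2 - 33*l + 7) + 36*l^3 + 18*l^2 - 16*l + 2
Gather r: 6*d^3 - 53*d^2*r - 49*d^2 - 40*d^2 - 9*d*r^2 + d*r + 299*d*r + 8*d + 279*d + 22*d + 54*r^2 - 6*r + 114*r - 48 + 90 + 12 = 6*d^3 - 89*d^2 + 309*d + r^2*(54 - 9*d) + r*(-53*d^2 + 300*d + 108) + 54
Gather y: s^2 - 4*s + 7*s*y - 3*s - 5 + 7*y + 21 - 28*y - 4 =s^2 - 7*s + y*(7*s - 21) + 12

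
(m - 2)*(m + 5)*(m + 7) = m^3 + 10*m^2 + 11*m - 70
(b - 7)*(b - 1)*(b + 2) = b^3 - 6*b^2 - 9*b + 14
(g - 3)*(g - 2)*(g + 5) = g^3 - 19*g + 30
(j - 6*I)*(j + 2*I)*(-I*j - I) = -I*j^3 - 4*j^2 - I*j^2 - 4*j - 12*I*j - 12*I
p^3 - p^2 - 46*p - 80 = (p - 8)*(p + 2)*(p + 5)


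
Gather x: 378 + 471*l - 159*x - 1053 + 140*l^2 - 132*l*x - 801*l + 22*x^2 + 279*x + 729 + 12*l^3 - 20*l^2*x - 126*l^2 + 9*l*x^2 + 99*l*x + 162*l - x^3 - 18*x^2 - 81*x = 12*l^3 + 14*l^2 - 168*l - x^3 + x^2*(9*l + 4) + x*(-20*l^2 - 33*l + 39) + 54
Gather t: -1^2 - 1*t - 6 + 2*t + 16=t + 9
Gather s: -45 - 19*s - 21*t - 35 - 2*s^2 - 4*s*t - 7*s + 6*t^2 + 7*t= -2*s^2 + s*(-4*t - 26) + 6*t^2 - 14*t - 80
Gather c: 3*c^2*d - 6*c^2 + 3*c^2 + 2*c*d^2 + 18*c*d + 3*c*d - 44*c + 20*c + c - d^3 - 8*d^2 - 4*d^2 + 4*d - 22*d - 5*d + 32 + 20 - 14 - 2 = c^2*(3*d - 3) + c*(2*d^2 + 21*d - 23) - d^3 - 12*d^2 - 23*d + 36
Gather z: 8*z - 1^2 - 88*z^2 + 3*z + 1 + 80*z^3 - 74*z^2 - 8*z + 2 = 80*z^3 - 162*z^2 + 3*z + 2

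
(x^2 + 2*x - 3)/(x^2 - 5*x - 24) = (x - 1)/(x - 8)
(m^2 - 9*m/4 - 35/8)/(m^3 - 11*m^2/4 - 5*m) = (m - 7/2)/(m*(m - 4))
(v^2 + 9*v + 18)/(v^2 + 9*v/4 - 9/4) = 4*(v + 6)/(4*v - 3)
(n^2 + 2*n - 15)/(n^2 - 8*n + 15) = (n + 5)/(n - 5)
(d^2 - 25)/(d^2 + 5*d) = (d - 5)/d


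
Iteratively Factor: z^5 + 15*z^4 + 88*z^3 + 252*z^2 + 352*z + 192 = (z + 4)*(z^4 + 11*z^3 + 44*z^2 + 76*z + 48) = (z + 4)^2*(z^3 + 7*z^2 + 16*z + 12) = (z + 2)*(z + 4)^2*(z^2 + 5*z + 6) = (z + 2)*(z + 3)*(z + 4)^2*(z + 2)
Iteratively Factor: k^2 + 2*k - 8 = (k - 2)*(k + 4)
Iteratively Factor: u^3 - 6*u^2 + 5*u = (u - 1)*(u^2 - 5*u) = (u - 5)*(u - 1)*(u)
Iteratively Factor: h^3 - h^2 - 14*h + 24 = (h - 2)*(h^2 + h - 12) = (h - 3)*(h - 2)*(h + 4)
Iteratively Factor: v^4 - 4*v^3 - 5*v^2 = (v)*(v^3 - 4*v^2 - 5*v) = v*(v - 5)*(v^2 + v) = v*(v - 5)*(v + 1)*(v)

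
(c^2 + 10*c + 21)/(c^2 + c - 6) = (c + 7)/(c - 2)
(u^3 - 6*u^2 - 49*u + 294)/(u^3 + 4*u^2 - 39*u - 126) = (u - 7)/(u + 3)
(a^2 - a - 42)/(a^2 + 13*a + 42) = (a - 7)/(a + 7)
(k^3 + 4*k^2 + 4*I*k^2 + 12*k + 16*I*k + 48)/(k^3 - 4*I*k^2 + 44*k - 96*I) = (k + 4)/(k - 8*I)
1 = 1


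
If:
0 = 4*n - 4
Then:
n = 1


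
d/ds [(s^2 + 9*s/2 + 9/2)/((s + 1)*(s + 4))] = (s^2 - 2*s - 9)/(2*(s^4 + 10*s^3 + 33*s^2 + 40*s + 16))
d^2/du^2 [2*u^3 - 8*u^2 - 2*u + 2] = 12*u - 16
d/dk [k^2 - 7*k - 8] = 2*k - 7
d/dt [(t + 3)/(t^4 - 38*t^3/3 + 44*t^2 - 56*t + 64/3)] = 3*(-9*t^3 + 22*t^2 + 254*t - 284)/(9*t^7 - 210*t^6 + 1816*t^5 - 7408*t^4 + 15760*t^3 - 17696*t^2 + 9728*t - 2048)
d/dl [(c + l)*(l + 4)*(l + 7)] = 2*c*l + 11*c + 3*l^2 + 22*l + 28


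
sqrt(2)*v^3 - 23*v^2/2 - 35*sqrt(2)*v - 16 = (v - 8*sqrt(2))*(v + 2*sqrt(2))*(sqrt(2)*v + 1/2)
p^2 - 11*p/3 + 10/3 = (p - 2)*(p - 5/3)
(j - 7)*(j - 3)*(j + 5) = j^3 - 5*j^2 - 29*j + 105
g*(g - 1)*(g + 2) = g^3 + g^2 - 2*g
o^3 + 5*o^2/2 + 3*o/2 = o*(o + 1)*(o + 3/2)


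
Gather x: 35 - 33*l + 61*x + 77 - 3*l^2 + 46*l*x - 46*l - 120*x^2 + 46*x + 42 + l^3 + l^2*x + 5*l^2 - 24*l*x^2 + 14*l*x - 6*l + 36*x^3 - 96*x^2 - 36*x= l^3 + 2*l^2 - 85*l + 36*x^3 + x^2*(-24*l - 216) + x*(l^2 + 60*l + 71) + 154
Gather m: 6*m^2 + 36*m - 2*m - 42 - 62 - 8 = 6*m^2 + 34*m - 112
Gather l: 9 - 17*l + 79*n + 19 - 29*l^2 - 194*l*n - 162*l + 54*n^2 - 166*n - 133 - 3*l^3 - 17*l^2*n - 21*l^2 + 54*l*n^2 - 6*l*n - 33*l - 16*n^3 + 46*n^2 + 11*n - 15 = -3*l^3 + l^2*(-17*n - 50) + l*(54*n^2 - 200*n - 212) - 16*n^3 + 100*n^2 - 76*n - 120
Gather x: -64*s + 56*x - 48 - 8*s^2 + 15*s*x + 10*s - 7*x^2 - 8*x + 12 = -8*s^2 - 54*s - 7*x^2 + x*(15*s + 48) - 36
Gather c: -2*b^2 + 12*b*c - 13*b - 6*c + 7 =-2*b^2 - 13*b + c*(12*b - 6) + 7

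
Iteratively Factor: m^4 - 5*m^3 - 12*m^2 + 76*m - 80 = (m - 5)*(m^3 - 12*m + 16) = (m - 5)*(m + 4)*(m^2 - 4*m + 4) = (m - 5)*(m - 2)*(m + 4)*(m - 2)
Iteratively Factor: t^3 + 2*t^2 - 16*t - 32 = (t - 4)*(t^2 + 6*t + 8) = (t - 4)*(t + 2)*(t + 4)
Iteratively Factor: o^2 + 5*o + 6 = (o + 3)*(o + 2)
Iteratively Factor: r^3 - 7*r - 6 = (r - 3)*(r^2 + 3*r + 2) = (r - 3)*(r + 1)*(r + 2)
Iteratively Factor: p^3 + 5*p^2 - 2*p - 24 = (p - 2)*(p^2 + 7*p + 12) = (p - 2)*(p + 4)*(p + 3)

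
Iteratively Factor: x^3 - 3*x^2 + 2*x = (x - 2)*(x^2 - x) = x*(x - 2)*(x - 1)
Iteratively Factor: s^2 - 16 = (s + 4)*(s - 4)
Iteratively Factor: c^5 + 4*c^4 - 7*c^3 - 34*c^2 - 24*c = (c + 2)*(c^4 + 2*c^3 - 11*c^2 - 12*c) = (c + 1)*(c + 2)*(c^3 + c^2 - 12*c) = c*(c + 1)*(c + 2)*(c^2 + c - 12) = c*(c - 3)*(c + 1)*(c + 2)*(c + 4)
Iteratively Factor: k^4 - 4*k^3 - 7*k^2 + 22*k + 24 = (k - 4)*(k^3 - 7*k - 6) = (k - 4)*(k + 1)*(k^2 - k - 6) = (k - 4)*(k + 1)*(k + 2)*(k - 3)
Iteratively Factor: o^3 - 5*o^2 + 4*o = (o - 4)*(o^2 - o) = o*(o - 4)*(o - 1)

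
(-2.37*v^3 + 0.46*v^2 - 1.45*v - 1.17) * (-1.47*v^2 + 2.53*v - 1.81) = 3.4839*v^5 - 6.6723*v^4 + 7.585*v^3 - 2.7812*v^2 - 0.3356*v + 2.1177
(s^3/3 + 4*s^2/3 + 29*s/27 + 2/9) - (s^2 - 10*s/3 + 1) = s^3/3 + s^2/3 + 119*s/27 - 7/9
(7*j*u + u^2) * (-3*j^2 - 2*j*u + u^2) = -21*j^3*u - 17*j^2*u^2 + 5*j*u^3 + u^4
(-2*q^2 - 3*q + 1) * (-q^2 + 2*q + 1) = 2*q^4 - q^3 - 9*q^2 - q + 1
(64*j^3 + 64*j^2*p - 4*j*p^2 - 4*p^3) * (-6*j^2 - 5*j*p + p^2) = -384*j^5 - 704*j^4*p - 232*j^3*p^2 + 108*j^2*p^3 + 16*j*p^4 - 4*p^5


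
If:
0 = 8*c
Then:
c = 0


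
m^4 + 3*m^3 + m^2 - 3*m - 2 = (m - 1)*(m + 1)^2*(m + 2)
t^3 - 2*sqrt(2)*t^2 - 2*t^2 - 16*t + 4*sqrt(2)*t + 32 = (t - 2)*(t - 4*sqrt(2))*(t + 2*sqrt(2))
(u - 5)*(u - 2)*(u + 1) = u^3 - 6*u^2 + 3*u + 10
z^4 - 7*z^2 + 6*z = z*(z - 2)*(z - 1)*(z + 3)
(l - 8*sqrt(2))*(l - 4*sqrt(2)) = l^2 - 12*sqrt(2)*l + 64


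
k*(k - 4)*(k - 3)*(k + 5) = k^4 - 2*k^3 - 23*k^2 + 60*k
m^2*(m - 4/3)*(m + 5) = m^4 + 11*m^3/3 - 20*m^2/3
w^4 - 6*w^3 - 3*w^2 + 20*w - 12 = (w - 6)*(w - 1)^2*(w + 2)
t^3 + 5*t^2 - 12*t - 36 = (t - 3)*(t + 2)*(t + 6)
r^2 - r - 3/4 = (r - 3/2)*(r + 1/2)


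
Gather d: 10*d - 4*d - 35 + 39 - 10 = 6*d - 6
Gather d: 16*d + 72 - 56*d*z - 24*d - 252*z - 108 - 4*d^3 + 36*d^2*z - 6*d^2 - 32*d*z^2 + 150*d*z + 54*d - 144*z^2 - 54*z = -4*d^3 + d^2*(36*z - 6) + d*(-32*z^2 + 94*z + 46) - 144*z^2 - 306*z - 36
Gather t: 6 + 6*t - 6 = 6*t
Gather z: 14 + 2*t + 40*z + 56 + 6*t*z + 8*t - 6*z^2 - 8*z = 10*t - 6*z^2 + z*(6*t + 32) + 70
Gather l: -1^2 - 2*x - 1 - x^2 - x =-x^2 - 3*x - 2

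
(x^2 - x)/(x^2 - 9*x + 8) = x/(x - 8)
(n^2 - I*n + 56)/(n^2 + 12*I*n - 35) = (n - 8*I)/(n + 5*I)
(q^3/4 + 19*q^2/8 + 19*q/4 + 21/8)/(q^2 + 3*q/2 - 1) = (2*q^3 + 19*q^2 + 38*q + 21)/(4*(2*q^2 + 3*q - 2))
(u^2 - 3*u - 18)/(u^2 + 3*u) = (u - 6)/u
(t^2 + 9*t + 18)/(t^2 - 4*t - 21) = (t + 6)/(t - 7)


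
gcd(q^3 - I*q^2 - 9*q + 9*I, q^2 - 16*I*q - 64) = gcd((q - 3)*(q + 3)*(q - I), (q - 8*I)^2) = 1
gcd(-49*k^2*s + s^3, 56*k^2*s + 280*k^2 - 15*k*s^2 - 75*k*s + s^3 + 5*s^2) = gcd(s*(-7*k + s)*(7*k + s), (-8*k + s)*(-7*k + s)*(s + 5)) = -7*k + s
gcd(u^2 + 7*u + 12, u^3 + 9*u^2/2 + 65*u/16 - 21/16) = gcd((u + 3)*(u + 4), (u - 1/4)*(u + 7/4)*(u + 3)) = u + 3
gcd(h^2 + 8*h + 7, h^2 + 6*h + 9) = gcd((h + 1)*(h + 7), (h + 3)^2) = 1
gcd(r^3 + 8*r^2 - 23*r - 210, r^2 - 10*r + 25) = r - 5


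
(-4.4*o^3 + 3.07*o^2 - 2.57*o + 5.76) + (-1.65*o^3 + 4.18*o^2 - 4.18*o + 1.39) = -6.05*o^3 + 7.25*o^2 - 6.75*o + 7.15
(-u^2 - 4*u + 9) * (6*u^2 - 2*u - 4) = -6*u^4 - 22*u^3 + 66*u^2 - 2*u - 36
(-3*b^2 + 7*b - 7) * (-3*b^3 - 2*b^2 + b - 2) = 9*b^5 - 15*b^4 + 4*b^3 + 27*b^2 - 21*b + 14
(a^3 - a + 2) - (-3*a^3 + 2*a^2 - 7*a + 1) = 4*a^3 - 2*a^2 + 6*a + 1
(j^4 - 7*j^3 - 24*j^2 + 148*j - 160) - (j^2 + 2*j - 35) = j^4 - 7*j^3 - 25*j^2 + 146*j - 125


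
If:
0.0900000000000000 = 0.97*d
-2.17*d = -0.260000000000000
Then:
No Solution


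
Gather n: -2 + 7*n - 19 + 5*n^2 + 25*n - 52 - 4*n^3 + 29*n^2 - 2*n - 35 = -4*n^3 + 34*n^2 + 30*n - 108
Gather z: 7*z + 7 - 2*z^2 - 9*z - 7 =-2*z^2 - 2*z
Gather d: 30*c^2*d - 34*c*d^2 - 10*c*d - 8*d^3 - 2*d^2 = -8*d^3 + d^2*(-34*c - 2) + d*(30*c^2 - 10*c)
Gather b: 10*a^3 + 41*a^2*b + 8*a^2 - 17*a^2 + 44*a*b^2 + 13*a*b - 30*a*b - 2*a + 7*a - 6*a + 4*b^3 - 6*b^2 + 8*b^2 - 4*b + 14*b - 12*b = 10*a^3 - 9*a^2 - a + 4*b^3 + b^2*(44*a + 2) + b*(41*a^2 - 17*a - 2)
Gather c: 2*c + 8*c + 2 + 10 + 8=10*c + 20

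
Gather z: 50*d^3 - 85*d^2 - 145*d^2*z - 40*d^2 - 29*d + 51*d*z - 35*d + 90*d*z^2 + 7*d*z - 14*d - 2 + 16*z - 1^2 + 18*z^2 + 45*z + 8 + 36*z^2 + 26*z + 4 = 50*d^3 - 125*d^2 - 78*d + z^2*(90*d + 54) + z*(-145*d^2 + 58*d + 87) + 9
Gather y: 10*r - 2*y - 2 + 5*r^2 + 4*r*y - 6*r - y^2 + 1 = 5*r^2 + 4*r - y^2 + y*(4*r - 2) - 1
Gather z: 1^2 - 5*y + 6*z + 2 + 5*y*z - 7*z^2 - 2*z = -5*y - 7*z^2 + z*(5*y + 4) + 3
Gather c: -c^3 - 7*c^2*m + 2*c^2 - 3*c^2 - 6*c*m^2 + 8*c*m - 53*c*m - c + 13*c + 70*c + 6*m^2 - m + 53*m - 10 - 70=-c^3 + c^2*(-7*m - 1) + c*(-6*m^2 - 45*m + 82) + 6*m^2 + 52*m - 80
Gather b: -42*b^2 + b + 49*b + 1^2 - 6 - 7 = -42*b^2 + 50*b - 12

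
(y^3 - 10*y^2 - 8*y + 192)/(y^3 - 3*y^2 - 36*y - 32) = (y - 6)/(y + 1)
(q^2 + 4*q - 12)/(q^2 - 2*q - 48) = (q - 2)/(q - 8)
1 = 1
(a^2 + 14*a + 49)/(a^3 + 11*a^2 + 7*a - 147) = 1/(a - 3)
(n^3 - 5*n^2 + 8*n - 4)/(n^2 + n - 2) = (n^2 - 4*n + 4)/(n + 2)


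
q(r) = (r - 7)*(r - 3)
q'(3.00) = -4.00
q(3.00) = 0.00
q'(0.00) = -10.00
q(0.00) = 21.00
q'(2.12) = -5.76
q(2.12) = 4.29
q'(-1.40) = -12.80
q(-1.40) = 36.96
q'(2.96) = -4.08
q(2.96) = 0.16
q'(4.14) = -1.72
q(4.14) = -3.26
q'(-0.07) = -10.14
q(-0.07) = 21.70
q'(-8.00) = -26.00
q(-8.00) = 165.00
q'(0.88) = -8.24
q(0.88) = 12.97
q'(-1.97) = -13.94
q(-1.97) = 44.58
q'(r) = 2*r - 10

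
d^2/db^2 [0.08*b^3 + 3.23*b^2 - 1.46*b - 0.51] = 0.48*b + 6.46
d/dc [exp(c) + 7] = exp(c)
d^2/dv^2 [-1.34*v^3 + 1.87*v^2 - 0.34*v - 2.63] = 3.74 - 8.04*v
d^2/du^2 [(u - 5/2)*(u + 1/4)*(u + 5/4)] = 6*u - 2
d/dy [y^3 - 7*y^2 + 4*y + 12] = 3*y^2 - 14*y + 4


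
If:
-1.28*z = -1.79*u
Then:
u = 0.715083798882682*z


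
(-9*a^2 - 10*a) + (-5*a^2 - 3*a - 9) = -14*a^2 - 13*a - 9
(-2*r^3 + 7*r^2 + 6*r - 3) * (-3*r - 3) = 6*r^4 - 15*r^3 - 39*r^2 - 9*r + 9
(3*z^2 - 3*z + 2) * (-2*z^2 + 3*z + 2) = -6*z^4 + 15*z^3 - 7*z^2 + 4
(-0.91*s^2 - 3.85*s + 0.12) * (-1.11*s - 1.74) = 1.0101*s^3 + 5.8569*s^2 + 6.5658*s - 0.2088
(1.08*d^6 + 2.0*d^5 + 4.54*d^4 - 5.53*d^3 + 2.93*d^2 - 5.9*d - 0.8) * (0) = 0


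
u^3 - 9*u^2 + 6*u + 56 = (u - 7)*(u - 4)*(u + 2)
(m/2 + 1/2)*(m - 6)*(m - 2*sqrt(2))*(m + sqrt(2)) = m^4/2 - 5*m^3/2 - sqrt(2)*m^3/2 - 5*m^2 + 5*sqrt(2)*m^2/2 + 3*sqrt(2)*m + 10*m + 12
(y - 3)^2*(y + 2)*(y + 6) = y^4 + 2*y^3 - 27*y^2 + 108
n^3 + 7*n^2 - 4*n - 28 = (n - 2)*(n + 2)*(n + 7)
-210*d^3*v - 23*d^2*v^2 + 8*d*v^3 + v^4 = v*(-5*d + v)*(6*d + v)*(7*d + v)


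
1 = 1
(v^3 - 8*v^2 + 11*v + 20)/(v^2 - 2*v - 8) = (v^2 - 4*v - 5)/(v + 2)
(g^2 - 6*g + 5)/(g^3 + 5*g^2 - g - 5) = (g - 5)/(g^2 + 6*g + 5)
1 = 1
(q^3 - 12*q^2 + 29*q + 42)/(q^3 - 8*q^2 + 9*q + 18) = (q - 7)/(q - 3)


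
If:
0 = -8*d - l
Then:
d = -l/8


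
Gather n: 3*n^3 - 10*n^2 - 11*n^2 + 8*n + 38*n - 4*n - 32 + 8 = 3*n^3 - 21*n^2 + 42*n - 24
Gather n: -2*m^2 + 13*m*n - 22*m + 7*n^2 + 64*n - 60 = -2*m^2 - 22*m + 7*n^2 + n*(13*m + 64) - 60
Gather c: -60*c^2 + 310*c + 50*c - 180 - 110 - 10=-60*c^2 + 360*c - 300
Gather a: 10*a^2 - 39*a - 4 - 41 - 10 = 10*a^2 - 39*a - 55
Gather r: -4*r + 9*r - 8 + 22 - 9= 5*r + 5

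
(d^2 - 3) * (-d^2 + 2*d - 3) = -d^4 + 2*d^3 - 6*d + 9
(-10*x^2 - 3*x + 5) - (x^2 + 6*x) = -11*x^2 - 9*x + 5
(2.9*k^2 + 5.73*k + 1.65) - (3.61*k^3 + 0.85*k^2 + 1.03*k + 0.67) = -3.61*k^3 + 2.05*k^2 + 4.7*k + 0.98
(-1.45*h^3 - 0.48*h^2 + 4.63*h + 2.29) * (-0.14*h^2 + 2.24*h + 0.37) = 0.203*h^5 - 3.1808*h^4 - 2.2599*h^3 + 9.873*h^2 + 6.8427*h + 0.8473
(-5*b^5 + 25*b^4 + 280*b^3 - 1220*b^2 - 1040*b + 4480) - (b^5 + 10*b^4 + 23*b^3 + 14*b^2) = -6*b^5 + 15*b^4 + 257*b^3 - 1234*b^2 - 1040*b + 4480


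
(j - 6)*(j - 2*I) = j^2 - 6*j - 2*I*j + 12*I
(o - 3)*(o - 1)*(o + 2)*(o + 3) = o^4 + o^3 - 11*o^2 - 9*o + 18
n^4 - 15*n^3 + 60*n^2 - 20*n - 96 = (n - 8)*(n - 6)*(n - 2)*(n + 1)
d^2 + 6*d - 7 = (d - 1)*(d + 7)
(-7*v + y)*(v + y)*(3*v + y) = -21*v^3 - 25*v^2*y - 3*v*y^2 + y^3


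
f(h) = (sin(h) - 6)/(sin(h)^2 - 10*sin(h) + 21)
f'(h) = (-2*sin(h)*cos(h) + 10*cos(h))*(sin(h) - 6)/(sin(h)^2 - 10*sin(h) + 21)^2 + cos(h)/(sin(h)^2 - 10*sin(h) + 21)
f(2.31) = -0.37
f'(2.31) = 0.10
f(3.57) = -0.25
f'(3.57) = 0.06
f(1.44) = -0.42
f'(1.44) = -0.03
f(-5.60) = -0.36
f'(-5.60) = -0.11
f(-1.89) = -0.22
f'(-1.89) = 0.02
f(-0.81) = -0.23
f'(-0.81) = -0.04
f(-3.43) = -0.31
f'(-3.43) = 0.10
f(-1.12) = -0.22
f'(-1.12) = -0.02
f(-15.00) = -0.24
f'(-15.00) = 0.05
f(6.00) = -0.26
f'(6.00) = -0.07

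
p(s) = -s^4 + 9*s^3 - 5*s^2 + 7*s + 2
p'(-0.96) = 45.02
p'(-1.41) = 85.99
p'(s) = -4*s^3 + 27*s^2 - 10*s + 7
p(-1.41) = -46.99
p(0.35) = 4.21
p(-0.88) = -14.76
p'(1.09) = 23.00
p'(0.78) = 13.73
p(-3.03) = -399.77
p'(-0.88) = 39.43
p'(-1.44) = 89.33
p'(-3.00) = 388.00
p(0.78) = 8.32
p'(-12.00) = 10927.00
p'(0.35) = 6.64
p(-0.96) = -18.14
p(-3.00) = -388.00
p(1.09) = 13.93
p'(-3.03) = 396.46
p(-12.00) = -37090.00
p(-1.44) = -49.62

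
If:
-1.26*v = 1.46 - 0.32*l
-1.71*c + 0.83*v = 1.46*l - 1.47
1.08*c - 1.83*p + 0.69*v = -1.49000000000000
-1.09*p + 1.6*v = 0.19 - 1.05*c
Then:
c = -351.29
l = 481.28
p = -160.86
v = 121.07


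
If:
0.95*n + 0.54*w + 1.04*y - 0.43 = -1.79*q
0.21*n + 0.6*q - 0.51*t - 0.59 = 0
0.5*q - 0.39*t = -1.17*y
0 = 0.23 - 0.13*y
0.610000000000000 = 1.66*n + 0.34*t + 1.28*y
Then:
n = 6.91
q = -34.27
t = -38.62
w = 98.81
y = 1.77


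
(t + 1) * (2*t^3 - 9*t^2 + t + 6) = 2*t^4 - 7*t^3 - 8*t^2 + 7*t + 6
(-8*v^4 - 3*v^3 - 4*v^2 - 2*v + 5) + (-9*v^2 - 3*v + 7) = -8*v^4 - 3*v^3 - 13*v^2 - 5*v + 12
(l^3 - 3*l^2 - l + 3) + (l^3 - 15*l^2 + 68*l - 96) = 2*l^3 - 18*l^2 + 67*l - 93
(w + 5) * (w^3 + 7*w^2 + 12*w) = w^4 + 12*w^3 + 47*w^2 + 60*w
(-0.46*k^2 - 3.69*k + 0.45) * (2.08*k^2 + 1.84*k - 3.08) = -0.9568*k^4 - 8.5216*k^3 - 4.4368*k^2 + 12.1932*k - 1.386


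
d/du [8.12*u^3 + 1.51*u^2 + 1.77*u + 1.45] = 24.36*u^2 + 3.02*u + 1.77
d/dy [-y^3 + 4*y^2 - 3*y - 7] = -3*y^2 + 8*y - 3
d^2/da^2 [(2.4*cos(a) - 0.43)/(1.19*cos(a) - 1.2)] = (2.818277*sin(a)^2 - 2.84196*cos(a) + 2.818277)/(1.685159*cos(a)^3 - 5.09796*cos(a)^2 + 5.1408*cos(a) - 1.728)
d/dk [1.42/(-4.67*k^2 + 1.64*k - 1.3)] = (13.2628*k - 2.3288)/(4.67*k^2 - 1.64*k + 1.3)^2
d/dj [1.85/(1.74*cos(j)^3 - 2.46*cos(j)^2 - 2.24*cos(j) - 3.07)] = (9.657*cos(j)^2 - 9.102*cos(j) - 4.144)*sin(j)/(-1.74*cos(j)^3 + 2.46*cos(j)^2 + 2.24*cos(j) + 3.07)^2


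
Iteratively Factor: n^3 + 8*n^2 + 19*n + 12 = (n + 1)*(n^2 + 7*n + 12) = (n + 1)*(n + 3)*(n + 4)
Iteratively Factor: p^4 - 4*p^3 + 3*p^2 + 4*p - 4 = (p - 1)*(p^3 - 3*p^2 + 4) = (p - 2)*(p - 1)*(p^2 - p - 2) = (p - 2)*(p - 1)*(p + 1)*(p - 2)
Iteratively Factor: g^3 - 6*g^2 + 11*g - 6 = (g - 2)*(g^2 - 4*g + 3) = (g - 3)*(g - 2)*(g - 1)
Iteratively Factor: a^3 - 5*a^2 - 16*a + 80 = (a - 4)*(a^2 - a - 20) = (a - 4)*(a + 4)*(a - 5)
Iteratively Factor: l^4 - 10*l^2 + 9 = (l - 3)*(l^3 + 3*l^2 - l - 3) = (l - 3)*(l + 1)*(l^2 + 2*l - 3) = (l - 3)*(l - 1)*(l + 1)*(l + 3)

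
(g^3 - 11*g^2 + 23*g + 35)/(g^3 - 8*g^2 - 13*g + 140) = (g + 1)/(g + 4)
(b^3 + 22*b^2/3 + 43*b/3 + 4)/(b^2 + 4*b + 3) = (3*b^2 + 13*b + 4)/(3*(b + 1))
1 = 1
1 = 1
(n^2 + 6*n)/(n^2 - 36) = n/(n - 6)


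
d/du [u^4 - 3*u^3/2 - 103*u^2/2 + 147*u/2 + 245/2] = 4*u^3 - 9*u^2/2 - 103*u + 147/2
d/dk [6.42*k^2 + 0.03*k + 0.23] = 12.84*k + 0.03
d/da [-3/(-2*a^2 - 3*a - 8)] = 3*(-4*a - 3)/(2*a^2 + 3*a + 8)^2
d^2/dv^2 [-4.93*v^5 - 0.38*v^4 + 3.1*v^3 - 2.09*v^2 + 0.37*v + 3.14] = -98.6*v^3 - 4.56*v^2 + 18.6*v - 4.18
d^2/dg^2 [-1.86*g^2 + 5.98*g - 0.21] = -3.72000000000000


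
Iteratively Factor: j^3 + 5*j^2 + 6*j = (j + 2)*(j^2 + 3*j) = j*(j + 2)*(j + 3)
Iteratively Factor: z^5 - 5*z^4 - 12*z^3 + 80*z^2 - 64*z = (z - 4)*(z^4 - z^3 - 16*z^2 + 16*z) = (z - 4)^2*(z^3 + 3*z^2 - 4*z) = (z - 4)^2*(z + 4)*(z^2 - z) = z*(z - 4)^2*(z + 4)*(z - 1)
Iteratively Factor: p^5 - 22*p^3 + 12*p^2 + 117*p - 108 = (p - 3)*(p^4 + 3*p^3 - 13*p^2 - 27*p + 36) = (p - 3)*(p - 1)*(p^3 + 4*p^2 - 9*p - 36) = (p - 3)^2*(p - 1)*(p^2 + 7*p + 12) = (p - 3)^2*(p - 1)*(p + 3)*(p + 4)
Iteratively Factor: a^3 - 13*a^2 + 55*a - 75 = (a - 5)*(a^2 - 8*a + 15) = (a - 5)*(a - 3)*(a - 5)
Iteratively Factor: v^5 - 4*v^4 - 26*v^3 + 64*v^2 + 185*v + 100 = (v - 5)*(v^4 + v^3 - 21*v^2 - 41*v - 20) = (v - 5)*(v + 1)*(v^3 - 21*v - 20) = (v - 5)*(v + 1)^2*(v^2 - v - 20) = (v - 5)^2*(v + 1)^2*(v + 4)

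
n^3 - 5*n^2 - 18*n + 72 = (n - 6)*(n - 3)*(n + 4)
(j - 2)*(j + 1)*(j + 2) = j^3 + j^2 - 4*j - 4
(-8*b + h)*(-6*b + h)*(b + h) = 48*b^3 + 34*b^2*h - 13*b*h^2 + h^3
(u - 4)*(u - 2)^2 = u^3 - 8*u^2 + 20*u - 16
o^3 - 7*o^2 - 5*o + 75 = (o - 5)^2*(o + 3)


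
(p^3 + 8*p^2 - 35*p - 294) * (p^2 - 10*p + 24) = p^5 - 2*p^4 - 91*p^3 + 248*p^2 + 2100*p - 7056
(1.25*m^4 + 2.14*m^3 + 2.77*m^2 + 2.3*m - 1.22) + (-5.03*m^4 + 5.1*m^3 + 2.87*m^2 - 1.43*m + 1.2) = -3.78*m^4 + 7.24*m^3 + 5.64*m^2 + 0.87*m - 0.02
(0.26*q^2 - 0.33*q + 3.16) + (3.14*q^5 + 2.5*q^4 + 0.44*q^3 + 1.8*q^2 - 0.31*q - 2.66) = 3.14*q^5 + 2.5*q^4 + 0.44*q^3 + 2.06*q^2 - 0.64*q + 0.5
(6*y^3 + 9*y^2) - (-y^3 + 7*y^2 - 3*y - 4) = 7*y^3 + 2*y^2 + 3*y + 4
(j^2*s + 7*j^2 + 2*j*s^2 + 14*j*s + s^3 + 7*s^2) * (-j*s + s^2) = -j^3*s^2 - 7*j^3*s - j^2*s^3 - 7*j^2*s^2 + j*s^4 + 7*j*s^3 + s^5 + 7*s^4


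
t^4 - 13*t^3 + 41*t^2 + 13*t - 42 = (t - 7)*(t - 6)*(t - 1)*(t + 1)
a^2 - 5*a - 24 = (a - 8)*(a + 3)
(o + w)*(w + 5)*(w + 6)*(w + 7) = o*w^3 + 18*o*w^2 + 107*o*w + 210*o + w^4 + 18*w^3 + 107*w^2 + 210*w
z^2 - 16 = (z - 4)*(z + 4)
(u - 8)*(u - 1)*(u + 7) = u^3 - 2*u^2 - 55*u + 56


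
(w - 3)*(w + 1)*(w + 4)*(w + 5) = w^4 + 7*w^3 - w^2 - 67*w - 60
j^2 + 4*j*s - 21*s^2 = (j - 3*s)*(j + 7*s)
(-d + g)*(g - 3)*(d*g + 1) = -d^2*g^2 + 3*d^2*g + d*g^3 - 3*d*g^2 - d*g + 3*d + g^2 - 3*g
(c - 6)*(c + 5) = c^2 - c - 30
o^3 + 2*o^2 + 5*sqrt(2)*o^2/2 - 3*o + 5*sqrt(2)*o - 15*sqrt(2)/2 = (o - 1)*(o + 3)*(o + 5*sqrt(2)/2)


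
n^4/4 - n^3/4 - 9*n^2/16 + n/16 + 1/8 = (n/2 + 1/4)*(n/2 + 1/2)*(n - 2)*(n - 1/2)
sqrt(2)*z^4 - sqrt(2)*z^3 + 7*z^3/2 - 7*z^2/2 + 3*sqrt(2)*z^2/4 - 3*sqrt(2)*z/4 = z*(z - 1)*(z + 3*sqrt(2)/2)*(sqrt(2)*z + 1/2)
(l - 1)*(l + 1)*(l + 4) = l^3 + 4*l^2 - l - 4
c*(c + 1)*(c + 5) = c^3 + 6*c^2 + 5*c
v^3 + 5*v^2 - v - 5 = (v - 1)*(v + 1)*(v + 5)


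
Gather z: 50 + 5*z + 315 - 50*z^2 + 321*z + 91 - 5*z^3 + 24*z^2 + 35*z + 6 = -5*z^3 - 26*z^2 + 361*z + 462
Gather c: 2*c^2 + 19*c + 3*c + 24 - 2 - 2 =2*c^2 + 22*c + 20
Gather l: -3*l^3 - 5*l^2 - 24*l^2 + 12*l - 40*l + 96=-3*l^3 - 29*l^2 - 28*l + 96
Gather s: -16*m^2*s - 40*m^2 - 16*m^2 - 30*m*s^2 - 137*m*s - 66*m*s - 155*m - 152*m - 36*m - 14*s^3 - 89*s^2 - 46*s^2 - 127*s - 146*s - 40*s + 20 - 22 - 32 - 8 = -56*m^2 - 343*m - 14*s^3 + s^2*(-30*m - 135) + s*(-16*m^2 - 203*m - 313) - 42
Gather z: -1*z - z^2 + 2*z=-z^2 + z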